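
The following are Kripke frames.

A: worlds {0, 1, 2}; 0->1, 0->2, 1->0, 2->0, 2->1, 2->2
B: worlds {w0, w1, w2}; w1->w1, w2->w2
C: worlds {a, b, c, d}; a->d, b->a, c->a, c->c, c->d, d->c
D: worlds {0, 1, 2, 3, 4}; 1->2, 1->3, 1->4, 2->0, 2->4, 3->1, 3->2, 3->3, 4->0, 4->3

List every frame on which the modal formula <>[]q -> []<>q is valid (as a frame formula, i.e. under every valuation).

Frame correspondent (Sahlqvist): forall x forall y forall z (Rxy & Rxz -> exists w (Ryw & Rzw)) — i.e. convergence.
A: fails — R20 and R21 but 0 and 1 have no common successor.
B: condition met.
C: fails — Rcd and Rca but d and a have no common successor.
D: fails — R12 and R13 but 2 and 3 have no common successor.
Valid on: B.

B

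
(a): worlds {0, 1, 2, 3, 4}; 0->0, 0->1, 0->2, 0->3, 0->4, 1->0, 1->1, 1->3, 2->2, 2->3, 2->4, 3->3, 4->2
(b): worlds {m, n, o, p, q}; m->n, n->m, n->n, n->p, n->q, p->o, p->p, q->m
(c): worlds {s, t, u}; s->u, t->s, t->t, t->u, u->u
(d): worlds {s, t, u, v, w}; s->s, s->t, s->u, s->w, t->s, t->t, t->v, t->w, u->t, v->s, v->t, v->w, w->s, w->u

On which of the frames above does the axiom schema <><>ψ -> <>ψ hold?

(c)

This is the axiom for transitivity; its first-order frame correspondent is forall x forall y forall z (Rxy & Ryz -> Rxz).
(a): fails — R10 and R02 but not R12.
(b): fails — Rqm and Rmn but not Rqn.
(c): ✓.
(d): fails — Rwu and Rut but not Rwt.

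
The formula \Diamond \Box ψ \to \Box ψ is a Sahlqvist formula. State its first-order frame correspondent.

This is frame-equivalent to ◇ψ → □◇ψ (substitute ¬ψ for ψ and contrapose).
Suppose ◇ψ→□◇ψ is valid. Take Rxy, Rxz and set V(ψ)={y}. Then ◇ψ at x, so □◇ψ at x, so ◇ψ at z, so some w with Rzw has ψ; w=y, i.e. Rzy. By symmetry of the argument, Ryz.

the Euclidean property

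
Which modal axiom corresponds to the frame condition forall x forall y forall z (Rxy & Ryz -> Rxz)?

The condition is transitivity. The 4 schema □p → □□p defines it.

□p → □□p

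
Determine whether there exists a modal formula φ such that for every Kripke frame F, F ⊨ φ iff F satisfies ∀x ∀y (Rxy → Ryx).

Definable; p → □◇p defines it

This is a Sahlqvist condition; the B axiom p → □◇p defines it.
Suppose p→□◇p is valid. Take Rxy and set V(p)={x}. Then p at x, so □◇p at x, so ◇p at y, so some z with Ryz has p; z=x, i.e. Ryx.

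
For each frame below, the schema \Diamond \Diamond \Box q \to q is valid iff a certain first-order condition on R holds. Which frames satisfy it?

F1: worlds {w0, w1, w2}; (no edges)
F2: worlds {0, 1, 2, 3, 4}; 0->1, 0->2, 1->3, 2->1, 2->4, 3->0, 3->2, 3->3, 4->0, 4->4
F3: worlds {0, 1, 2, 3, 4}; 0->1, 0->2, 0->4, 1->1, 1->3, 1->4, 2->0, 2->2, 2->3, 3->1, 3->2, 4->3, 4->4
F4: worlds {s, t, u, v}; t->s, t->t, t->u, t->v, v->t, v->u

This is the axiom for a generalized confluence (Geach) condition; its first-order frame correspondent is \forall x \forall y (x R^2 y \to \exists w (yRw \wedge x = w)).
F1: holds.
F2: fails — 0R²1 but no w with 1Rw and 0=w.
F3: fails — 0R²0 but no w with 0Rw and 0=w.
F4: fails — tR²s but no w with sRw and t=w.

F1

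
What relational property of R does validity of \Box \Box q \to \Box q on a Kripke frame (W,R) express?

density: \forall x \forall y (Rxy \to \exists z (Rxz \wedge Rzy))

Suppose □□q→□q is valid. Take Rxy and set V(q)={w : xR²w}. Then □□q at x, so □q at x, so q at y, i.e. ∃z(Rxz∧Rzy).
The converse is a direct semantic check.
So the correspondent is density.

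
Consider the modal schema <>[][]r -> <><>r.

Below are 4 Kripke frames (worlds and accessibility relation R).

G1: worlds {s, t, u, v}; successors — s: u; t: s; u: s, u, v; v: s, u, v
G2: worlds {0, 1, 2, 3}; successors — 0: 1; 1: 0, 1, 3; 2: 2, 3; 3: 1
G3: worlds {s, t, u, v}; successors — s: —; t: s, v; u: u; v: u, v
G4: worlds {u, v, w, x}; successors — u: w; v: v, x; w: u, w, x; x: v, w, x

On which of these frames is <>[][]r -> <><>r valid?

G1, G2, G4

The schema corresponds to a generalized confluence (Geach) condition: forall x forall y (xRy -> exists w (y R^2 w & x R^2 w)).
G1: condition met.
G2: condition met.
G3: fails — tRs but no w with sR²w and tR²w.
G4: condition met.
Valid on: G1, G2, G4.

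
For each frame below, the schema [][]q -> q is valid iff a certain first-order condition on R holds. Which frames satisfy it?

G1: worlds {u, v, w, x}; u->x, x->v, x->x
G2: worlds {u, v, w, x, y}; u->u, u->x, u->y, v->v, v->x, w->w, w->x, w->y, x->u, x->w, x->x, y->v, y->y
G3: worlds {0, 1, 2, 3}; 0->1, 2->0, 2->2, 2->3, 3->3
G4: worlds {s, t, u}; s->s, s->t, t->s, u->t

Frame correspondent (Sahlqvist): forall x exists w (x R^2 w & x = w) — i.e. a generalized confluence (Geach) condition.
G1: fails — at u but no t with uR²t and u=t.
G2: satisfies the condition.
G3: fails — at 0 but no w with 0R²w and 0=w.
G4: fails — at u but no w with uR²w and u=w.

G2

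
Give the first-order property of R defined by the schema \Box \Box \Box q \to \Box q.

This is a Sahlqvist (Geach-type) schema ◇^0□^3q → □^1◇^0q.
Minimal-valuation argument: fix x; take any y with xR^0y and any z with xR^1z. Set V(q) to the set of worlds R-reachable from y in exactly 3 steps. Then □^3q holds at y, so the antecedent holds at x; validity forces ◇^0q at z, giving a w with zR^0w and yR^3w.
First-order correspondent: \forall x \forall z (xRz \to \exists w (x R^3 w \wedge z = w)).

\forall x \forall z (xRz \to \exists w (x R^3 w \wedge z = w))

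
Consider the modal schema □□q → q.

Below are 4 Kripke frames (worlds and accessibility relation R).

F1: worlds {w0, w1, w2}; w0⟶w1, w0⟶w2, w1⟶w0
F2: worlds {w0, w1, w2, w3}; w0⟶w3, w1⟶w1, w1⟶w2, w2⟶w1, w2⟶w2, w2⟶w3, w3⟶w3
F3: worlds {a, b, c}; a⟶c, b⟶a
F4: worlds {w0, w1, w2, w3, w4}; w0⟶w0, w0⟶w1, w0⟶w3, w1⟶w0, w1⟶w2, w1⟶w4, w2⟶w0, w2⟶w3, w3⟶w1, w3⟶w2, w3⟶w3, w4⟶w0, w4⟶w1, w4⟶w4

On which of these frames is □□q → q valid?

This is the axiom for a generalized confluence (Geach) condition; its first-order frame correspondent is ∀x ∃w (xR²w ∧ x = w).
F1: fails — at w2 but no w with w2R²w and w2=w.
F2: fails — at w0 but no w with w0R²w and w0=w.
F3: fails — at a but no w with aR²w and a=w.
F4: ✓.
Valid on: F4.

F4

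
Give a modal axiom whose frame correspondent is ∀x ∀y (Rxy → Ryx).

r → □◇r

The condition is symmetry. The B schema r → □◇r defines it.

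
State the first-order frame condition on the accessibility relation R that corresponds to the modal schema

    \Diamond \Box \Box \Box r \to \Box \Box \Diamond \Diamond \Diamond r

\forall x \forall y \forall z ((xRy \wedge x R^2 z) \to \exists w (y R^3 w \wedge z R^3 w))

This is a Sahlqvist (Geach-type) schema ◇^1□^3r → □^2◇^3r.
Minimal-valuation argument: fix x; take any y with xR^1y and any z with xR^2z. Set V(r) to the set of worlds R-reachable from y in exactly 3 steps. Then □^3r holds at y, so the antecedent holds at x; validity forces ◇^3r at z, giving a w with zR^3w and yR^3w.
First-order correspondent: \forall x \forall y \forall z ((xRy \wedge x R^2 z) \to \exists w (y R^3 w \wedge z R^3 w)).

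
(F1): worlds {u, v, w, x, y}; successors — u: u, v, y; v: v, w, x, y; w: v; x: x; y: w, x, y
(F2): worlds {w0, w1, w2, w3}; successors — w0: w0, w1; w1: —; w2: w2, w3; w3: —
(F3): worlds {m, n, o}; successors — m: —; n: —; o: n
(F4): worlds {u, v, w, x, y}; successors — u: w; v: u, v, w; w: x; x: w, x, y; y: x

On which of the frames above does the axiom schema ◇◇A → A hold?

(F3)

Frame correspondent (Sahlqvist): ∀x ∀y (xR²y → ∃w (y = w ∧ x = w)) — i.e. a generalized confluence (Geach) condition.
(F1): fails — uR²v but v ≠ u.
(F2): fails — w0R²w1 but w1 ≠ w0.
(F3): satisfies the condition.
(F4): fails — uR²x but x ≠ u.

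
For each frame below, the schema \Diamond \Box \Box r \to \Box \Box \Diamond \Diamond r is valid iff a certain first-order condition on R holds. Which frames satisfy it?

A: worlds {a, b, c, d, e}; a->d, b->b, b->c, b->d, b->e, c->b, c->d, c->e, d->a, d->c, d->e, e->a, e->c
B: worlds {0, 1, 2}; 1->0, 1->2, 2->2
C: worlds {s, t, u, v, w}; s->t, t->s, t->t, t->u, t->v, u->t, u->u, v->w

Frame correspondent (Sahlqvist): \forall x \forall y \forall z ((xRy \wedge x R^2 z) \to \exists w (y R^2 w \wedge z R^2 w)) — i.e. a generalized confluence (Geach) condition.
A: satisfies the condition.
B: fails — 1R0, 1R²2 but no w with 0R²w and 2R²w.
C: fails — sRt, sR²v but no w* with tR²w* and vR²w*.
Valid on: A.

A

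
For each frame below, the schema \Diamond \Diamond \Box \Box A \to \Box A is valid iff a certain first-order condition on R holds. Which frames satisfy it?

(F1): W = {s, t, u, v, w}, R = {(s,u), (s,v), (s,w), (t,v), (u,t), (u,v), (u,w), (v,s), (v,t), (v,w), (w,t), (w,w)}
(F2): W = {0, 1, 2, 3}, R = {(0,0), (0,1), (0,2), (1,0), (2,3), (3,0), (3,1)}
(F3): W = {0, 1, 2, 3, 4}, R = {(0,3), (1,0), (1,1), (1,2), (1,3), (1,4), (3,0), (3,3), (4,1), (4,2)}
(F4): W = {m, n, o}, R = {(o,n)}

(F4)

Frame correspondent (Sahlqvist): \forall x \forall y \forall z ((x R^2 y \wedge xRz) \to \exists w (y R^2 w \wedge z = w)) — i.e. a generalized confluence (Geach) condition.
(F1): fails — sR²s, sRu but no w* with sR²w* and u=w*.
(F2): fails — 0R²2, 0R2 but no w with 2R²w and 2=w.
(F3): fails — 1R²0, 1R1 but no w with 0R²w and 1=w.
(F4): ✓.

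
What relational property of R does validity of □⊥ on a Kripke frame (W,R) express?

This schema is the Ver axiom.
Its frame correspondent is emptiness of R — ∀x ∀y ¬Rxy.

Emptiness of R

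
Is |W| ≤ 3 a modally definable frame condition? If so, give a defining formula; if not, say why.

No — not modally definable

Any modally definable frame class is closed under disjoint unions.
Any modal formula valid on each of 4 disjoint one-world frames is valid on their disjoint union (validity is preserved under disjoint unions). Each one-world frame has |W|=1≤3, but the union has |W|=4.
So no modal formula (or set of formulas) defines exactly the |W|≤3 frames.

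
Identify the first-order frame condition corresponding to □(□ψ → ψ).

This is the T□ axiom.
It corresponds to shift-reflexivity: ∀x ∀y (Rxy → Ryy).

Shift-reflexivity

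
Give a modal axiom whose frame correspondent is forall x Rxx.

This is reflexivity; the standard corresponding axiom is T: □ψ → ψ.
Suppose □ψ→ψ is valid. At any x set V(ψ)={w : Rxw}. Then □ψ holds at x, so ψ holds at x, i.e. Rxx.

□ψ → ψ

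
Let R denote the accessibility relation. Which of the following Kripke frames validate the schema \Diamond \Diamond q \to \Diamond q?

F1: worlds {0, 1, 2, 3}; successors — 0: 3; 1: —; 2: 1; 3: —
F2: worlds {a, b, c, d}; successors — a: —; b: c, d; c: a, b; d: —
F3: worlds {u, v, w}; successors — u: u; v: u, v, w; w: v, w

Frame correspondent (Sahlqvist): \forall x \forall y \forall z (Rxy \wedge Ryz \to Rxz) — i.e. transitivity.
F1: satisfies the condition.
F2: fails — Rbc and Rca but not Rba.
F3: fails — Rwv and Rvu but not Rwu.
Valid on: F1.

F1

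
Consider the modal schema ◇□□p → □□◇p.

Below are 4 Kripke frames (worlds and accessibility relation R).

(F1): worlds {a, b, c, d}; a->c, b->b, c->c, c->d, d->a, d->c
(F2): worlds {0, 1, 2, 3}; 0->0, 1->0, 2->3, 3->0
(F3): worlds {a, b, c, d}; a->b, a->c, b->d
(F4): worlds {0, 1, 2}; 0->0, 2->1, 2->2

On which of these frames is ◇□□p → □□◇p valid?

(F1), (F2)

Frame correspondent (Sahlqvist): ∀x ∀y ∀z ((xRy ∧ xR²z) → ∃w (yR²w ∧ zRw)) — i.e. a generalized confluence (Geach) condition.
(F1): satisfies the condition.
(F2): satisfies the condition.
(F3): fails — aRb, aR²d but no w with bR²w and dRw.
(F4): fails — 2R1, 2R²1 but no w with 1R²w and 1Rw.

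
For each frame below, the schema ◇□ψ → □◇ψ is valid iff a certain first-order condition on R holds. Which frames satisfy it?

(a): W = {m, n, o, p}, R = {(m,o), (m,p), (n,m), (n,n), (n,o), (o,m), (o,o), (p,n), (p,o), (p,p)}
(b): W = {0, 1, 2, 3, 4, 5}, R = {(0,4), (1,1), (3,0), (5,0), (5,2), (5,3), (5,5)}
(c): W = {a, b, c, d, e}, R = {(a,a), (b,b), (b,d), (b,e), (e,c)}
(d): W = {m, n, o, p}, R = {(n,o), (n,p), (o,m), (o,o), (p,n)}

Frame correspondent (Sahlqvist): ∀x ∀y ∀z (Rxy ∧ Rxz → ∃w (Ryw ∧ Rzw)) — i.e. convergence.
(a): satisfies the condition.
(b): fails — R04 and R04 but 4 and 4 have no common successor.
(c): fails — Rbb and Rbe but b and e have no common successor.
(d): fails — Rno and Rnp but o and p have no common successor.

(a)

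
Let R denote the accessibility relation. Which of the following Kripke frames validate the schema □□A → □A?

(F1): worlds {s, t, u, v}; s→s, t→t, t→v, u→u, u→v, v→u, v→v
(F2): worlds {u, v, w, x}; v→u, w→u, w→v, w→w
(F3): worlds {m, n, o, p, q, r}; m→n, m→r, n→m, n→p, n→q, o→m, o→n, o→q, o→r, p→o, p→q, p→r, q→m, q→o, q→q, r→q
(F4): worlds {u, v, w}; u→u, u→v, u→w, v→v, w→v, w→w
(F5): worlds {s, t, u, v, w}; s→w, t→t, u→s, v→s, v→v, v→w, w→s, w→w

(F1), (F4)

Frame correspondent (Sahlqvist): ∀x ∀y (Rxy → ∃z (Rxz ∧ Rzy)) — i.e. density.
(F1): holds.
(F2): fails — Rvu but no z with Rvz and Rzu.
(F3): fails — Rmr but no z with Rmz and Rzr.
(F4): holds.
(F5): fails — Rus but no z with Ruz and Rzs.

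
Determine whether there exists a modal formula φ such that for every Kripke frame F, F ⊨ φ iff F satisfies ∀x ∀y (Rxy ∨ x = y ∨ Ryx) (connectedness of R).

Any modally definable frame class is closed under disjoint unions.
Take 2 disjoint single-world reflexive frames: each is trivially connected, but their disjoint union has 2 worlds with no edge between distinct components, so it is not connected.
So the class is not modally definable.

Not definable by any modal formula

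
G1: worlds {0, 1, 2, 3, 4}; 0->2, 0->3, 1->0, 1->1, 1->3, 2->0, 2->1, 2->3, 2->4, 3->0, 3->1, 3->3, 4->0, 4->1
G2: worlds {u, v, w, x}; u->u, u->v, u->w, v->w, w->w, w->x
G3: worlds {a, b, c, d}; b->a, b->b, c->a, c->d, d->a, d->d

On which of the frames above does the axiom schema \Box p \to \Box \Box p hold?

G3

This is the axiom for transitivity; its first-order frame correspondent is \forall x \forall y \forall z (Rxy \wedge Ryz \to Rxz).
G1: fails — R10 and R02 but not R12.
G2: fails — Ruw and Rwx but not Rux.
G3: holds.
Valid on: G3.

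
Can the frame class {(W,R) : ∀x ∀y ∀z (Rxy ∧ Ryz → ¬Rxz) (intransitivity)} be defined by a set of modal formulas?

No

Modal frame validity is preserved under surjective bounded morphisms.
The 3-cycle (worlds w0,w1,w2 with w0→w1→w2→w0) is intransitive. Mapping every world to a single reflexive point • is a surjective bounded morphism; the reflexive point is not intransitive (R••∧R•• but R••).
So the class is not modally definable.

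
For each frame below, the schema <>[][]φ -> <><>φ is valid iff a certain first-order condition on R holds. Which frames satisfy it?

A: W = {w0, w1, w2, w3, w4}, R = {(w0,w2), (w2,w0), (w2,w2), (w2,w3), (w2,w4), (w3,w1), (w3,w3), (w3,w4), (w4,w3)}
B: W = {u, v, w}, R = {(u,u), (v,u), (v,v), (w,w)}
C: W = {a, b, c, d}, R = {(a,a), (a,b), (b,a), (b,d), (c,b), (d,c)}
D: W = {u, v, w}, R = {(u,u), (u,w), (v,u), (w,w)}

B, D

This is the axiom for a generalized confluence (Geach) condition; its first-order frame correspondent is forall x forall y (xRy -> exists w (y R^2 w & x R^2 w)).
A: fails — w3Rw1 but no w with w1R²w and w3R²w.
B: holds.
C: fails — dRc but no w with cR²w and dR²w.
D: holds.
Valid on: B, D.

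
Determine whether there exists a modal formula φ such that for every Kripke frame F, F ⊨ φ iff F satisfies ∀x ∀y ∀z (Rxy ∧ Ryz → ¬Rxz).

No — not modally definable

Modal frame validity is preserved under surjective bounded morphisms.
The 7-cycle (worlds a,b,c,d,e,f,g with a→b→c→d→e→f→g→a) is intransitive. Mapping every world to a single reflexive point • is a surjective bounded morphism; the reflexive point is not intransitive (R••∧R•• but R••).
So the class is not modally definable.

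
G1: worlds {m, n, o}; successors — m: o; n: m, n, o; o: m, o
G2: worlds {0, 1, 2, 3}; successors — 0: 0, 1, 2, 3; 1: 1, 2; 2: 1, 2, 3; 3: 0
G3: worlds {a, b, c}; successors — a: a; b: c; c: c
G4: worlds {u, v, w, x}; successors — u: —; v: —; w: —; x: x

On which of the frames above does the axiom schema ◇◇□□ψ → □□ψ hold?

G3, G4

The schema corresponds to a generalized confluence (Geach) condition: ∀x ∀y ∀z ((xR²y ∧ xR²z) → ∃w (yR²w ∧ z = w)).
G1: fails — nR²m, nR²n but no w with mR²w and n=w.
G2: fails — 0R²1, 0R²0 but no w with 1R²w and 0=w.
G3: ✓.
G4: ✓.
Valid on: G3, G4.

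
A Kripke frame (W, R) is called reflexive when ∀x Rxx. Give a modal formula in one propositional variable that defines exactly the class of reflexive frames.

□s → s

The condition is reflexivity. The T schema □s → s defines it.
Suppose □s→s is valid. At any x set V(s)={w : Rxw}. Then □s holds at x, so s holds at x, i.e. Rxx.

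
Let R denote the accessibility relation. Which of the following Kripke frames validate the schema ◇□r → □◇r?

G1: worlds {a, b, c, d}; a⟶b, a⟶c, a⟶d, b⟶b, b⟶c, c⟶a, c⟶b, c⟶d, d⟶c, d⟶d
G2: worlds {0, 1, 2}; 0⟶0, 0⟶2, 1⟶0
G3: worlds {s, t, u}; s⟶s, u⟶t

Frame correspondent (Sahlqvist): ∀x ∀y ∀z (Rxy ∧ Rxz → ∃w (Ryw ∧ Rzw)) — i.e. convergence.
G1: ✓.
G2: fails — R00 and R02 but 0 and 2 have no common successor.
G3: fails — Rut and Rut but t and t have no common successor.
Valid on: G1.

G1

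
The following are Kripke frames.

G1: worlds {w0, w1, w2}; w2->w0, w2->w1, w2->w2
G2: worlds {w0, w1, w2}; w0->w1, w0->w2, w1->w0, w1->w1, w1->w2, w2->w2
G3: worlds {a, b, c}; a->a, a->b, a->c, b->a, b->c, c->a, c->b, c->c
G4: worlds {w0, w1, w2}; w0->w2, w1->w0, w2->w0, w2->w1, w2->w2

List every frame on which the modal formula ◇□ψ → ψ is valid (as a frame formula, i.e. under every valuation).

G3

Frame correspondent (Sahlqvist): ∀x ∀y (Rxy → Ryx) — i.e. symmetry.
G1: fails — Rw2w0 but not Rw0w2.
G2: fails — Rw1w2 but not Rw2w1.
G3: condition met.
G4: fails — Rw1w0 but not Rw0w1.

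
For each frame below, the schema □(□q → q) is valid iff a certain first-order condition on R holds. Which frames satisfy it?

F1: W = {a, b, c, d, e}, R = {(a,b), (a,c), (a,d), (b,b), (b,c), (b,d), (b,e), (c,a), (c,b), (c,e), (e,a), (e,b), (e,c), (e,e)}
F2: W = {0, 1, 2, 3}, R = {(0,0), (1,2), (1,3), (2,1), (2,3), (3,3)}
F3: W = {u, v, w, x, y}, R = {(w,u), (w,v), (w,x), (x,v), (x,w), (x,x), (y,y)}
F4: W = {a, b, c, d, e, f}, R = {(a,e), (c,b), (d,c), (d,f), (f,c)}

Frame correspondent (Sahlqvist): ∀x ∀y (Rxy → Ryy) — i.e. shift-reflexivity.
F1: fails — Rbc but not Rcc.
F2: fails — R12 but not R22.
F3: fails — Rxw but not Rww.
F4: fails — Rdc but not Rcc.

none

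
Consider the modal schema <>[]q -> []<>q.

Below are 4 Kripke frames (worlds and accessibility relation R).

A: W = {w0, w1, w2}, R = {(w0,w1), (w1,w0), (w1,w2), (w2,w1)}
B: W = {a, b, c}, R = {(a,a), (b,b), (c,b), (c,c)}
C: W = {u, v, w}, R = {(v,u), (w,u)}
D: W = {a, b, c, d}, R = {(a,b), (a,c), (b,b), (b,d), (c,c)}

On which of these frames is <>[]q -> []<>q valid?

A, B

Frame correspondent (Sahlqvist): forall x forall y forall z (Rxy & Rxz -> exists w (Ryw & Rzw)) — i.e. convergence.
A: holds.
B: holds.
C: fails — Rvu and Rvu but u and u have no common successor.
D: fails — Rab and Rac but b and c have no common successor.
Valid on: A, B.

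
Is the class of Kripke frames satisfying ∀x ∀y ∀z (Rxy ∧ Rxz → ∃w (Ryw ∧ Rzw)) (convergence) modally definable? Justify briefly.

The condition is convergence. A defining modal formula is ◇□q → □◇q.
Suppose ◇□q→□◇q is valid. Take Rxy, Rxz and set V(q)={w : Ryw}. Then □q at y so ◇□q at x, so □◇q at x, so ◇q at z, giving w with Rzw and Ryw.

Yes — defined by ◇□q → □◇q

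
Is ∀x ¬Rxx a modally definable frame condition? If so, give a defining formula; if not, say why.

Modal frame validity is preserved under surjective bounded morphisms.
The 4-cycle (worlds 0,1,2,3 with 0→1→2→3→0) is irreflexive, and the map sending every world to a single reflexive point • is a surjective bounded morphism (forth: every edge maps to (•,•); back: every world has a successor). So any modal formula valid on the 4-cycle is also valid on the reflexive point, which is not irreflexive.
So no modal formula (or set of formulas) defines exactly the irreflexive frames.

Not modally definable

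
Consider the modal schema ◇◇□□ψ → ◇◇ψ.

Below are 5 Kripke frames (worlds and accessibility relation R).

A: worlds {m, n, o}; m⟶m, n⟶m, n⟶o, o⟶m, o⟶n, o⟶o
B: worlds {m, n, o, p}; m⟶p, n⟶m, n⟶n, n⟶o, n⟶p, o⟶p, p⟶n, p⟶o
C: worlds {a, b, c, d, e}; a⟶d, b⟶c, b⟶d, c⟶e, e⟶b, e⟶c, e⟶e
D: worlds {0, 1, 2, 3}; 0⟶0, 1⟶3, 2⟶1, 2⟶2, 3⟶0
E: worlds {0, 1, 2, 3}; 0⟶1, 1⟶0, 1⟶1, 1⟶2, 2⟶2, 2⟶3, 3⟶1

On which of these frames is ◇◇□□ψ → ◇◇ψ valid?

A, B, E

The schema corresponds to a generalized confluence (Geach) condition: ∀x ∀y (xR²y → ∃w (yR²w ∧ xR²w)).
A: satisfies the condition.
B: satisfies the condition.
C: fails — eR²d but no w with dR²w and eR²w.
D: fails — 2R²1 but no w with 1R²w and 2R²w.
E: satisfies the condition.
Valid on: A, B, E.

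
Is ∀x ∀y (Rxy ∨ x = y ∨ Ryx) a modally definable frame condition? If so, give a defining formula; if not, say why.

No

Any modally definable frame class is closed under disjoint unions.
Take 2 disjoint single-world reflexive frames: each is trivially connected, but their disjoint union has 2 worlds with no edge between distinct components, so it is not connected.
So no modal formula (or set of formulas) defines exactly the connected frames.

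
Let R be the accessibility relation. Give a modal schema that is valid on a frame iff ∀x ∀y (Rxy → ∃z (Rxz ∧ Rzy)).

□□q → □q

The condition is density. The C4 schema □□q → □q defines it.
Suppose □□q→□q is valid. Take Rxy and set V(q)={w : xR²w}. Then □□q at x, so □q at x, so q at y, i.e. ∃z(Rxz∧Rzy).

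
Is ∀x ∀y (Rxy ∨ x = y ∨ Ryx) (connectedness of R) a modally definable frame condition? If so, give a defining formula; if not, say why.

No — not modally definable

Any modally definable frame class is closed under disjoint unions.
Take 2 disjoint single-world reflexive frames: each is trivially connected, but their disjoint union has 2 worlds with no edge between distinct components, so it is not connected.
So no modal formula (or set of formulas) defines exactly the connected frames.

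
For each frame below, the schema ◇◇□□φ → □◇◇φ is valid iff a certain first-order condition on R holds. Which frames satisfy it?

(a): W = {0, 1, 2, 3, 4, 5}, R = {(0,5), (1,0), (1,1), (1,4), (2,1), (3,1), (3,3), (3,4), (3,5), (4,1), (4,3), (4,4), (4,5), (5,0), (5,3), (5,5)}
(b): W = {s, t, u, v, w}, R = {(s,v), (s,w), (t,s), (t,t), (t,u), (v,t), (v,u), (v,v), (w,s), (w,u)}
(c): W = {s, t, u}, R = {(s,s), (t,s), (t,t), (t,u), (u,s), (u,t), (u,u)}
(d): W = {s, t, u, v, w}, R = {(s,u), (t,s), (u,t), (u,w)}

Frame correspondent (Sahlqvist): ∀x ∀y ∀z ((xR²y ∧ xRz) → ∃w (yR²w ∧ zR²w)) — i.e. a generalized confluence (Geach) condition.
(a): holds.
(b): fails — sR²u, sRv but no w* with uR²w* and vR²w*.
(c): holds.
(d): fails — sR²t, sRu but no w* with tR²w* and uR²w*.
Valid on: (a), (c).

(a), (c)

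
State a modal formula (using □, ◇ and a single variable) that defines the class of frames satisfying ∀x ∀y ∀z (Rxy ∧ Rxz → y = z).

◇p → □p

A defining formula is ◇p → □p (the CD axiom).
Suppose ◇p→□p is valid. Take Rxy, Rxz and set V(p)={y}. Then ◇p at x, so □p at x, so p at z, i.e. z=y.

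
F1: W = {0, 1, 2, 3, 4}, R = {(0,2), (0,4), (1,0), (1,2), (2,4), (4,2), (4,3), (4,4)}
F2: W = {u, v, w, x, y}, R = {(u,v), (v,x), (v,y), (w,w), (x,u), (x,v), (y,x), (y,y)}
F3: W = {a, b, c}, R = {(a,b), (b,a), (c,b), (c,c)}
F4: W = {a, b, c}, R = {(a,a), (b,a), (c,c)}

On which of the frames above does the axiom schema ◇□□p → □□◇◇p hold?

This is the axiom for a generalized confluence (Geach) condition; its first-order frame correspondent is ∀x ∀y ∀z ((xRy ∧ xR²z) → ∃w (yR²w ∧ zR²w)).
F1: fails — 0R2, 0R²3 but no w with 2R²w and 3R²w.
F2: holds.
F3: fails — aRb, aR²a but no w with bR²w and aR²w.
F4: holds.
Valid on: F2, F4.

F2, F4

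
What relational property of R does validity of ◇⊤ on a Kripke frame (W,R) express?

Seriality

◇⊤ holds at w iff w has a successor, so frame-validity of ◇⊤ is exactly seriality. Equivalently via □p → ◇p:
Suppose □p→◇p is valid. At any x set V(p)=W. Then □p at x, so ◇p at x, so x has a successor.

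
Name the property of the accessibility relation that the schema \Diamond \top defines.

◇⊤ holds at w iff w has a successor, so frame-validity of ◇⊤ is exactly seriality. Equivalently via □q → ◇q:
Suppose □q→◇q is valid. At any x set V(q)=W. Then □q at x, so ◇q at x, so x has a successor.

Seriality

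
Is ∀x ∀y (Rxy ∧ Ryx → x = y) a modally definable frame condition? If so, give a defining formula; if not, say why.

Modal frame validity is preserved under surjective bounded morphisms.
The 8-cycle (worlds w0,w1,w2,w3,w4,w5,w6,w7 with w0→w1→w2→w3→w4→w5→w6→w7→w0) is antisymmetric. Sending even-indexed worlds to a and odd-indexed worlds to b is a surjective bounded morphism onto the two-world frame with a↔b, which is not antisymmetric.
So the class is not modally definable.

Not modally definable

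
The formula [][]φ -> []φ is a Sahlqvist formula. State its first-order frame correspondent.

density: forall x forall y (Rxy -> exists z (Rxz & Rzy))

This is the C4 axiom.
It corresponds to density: forall x forall y (Rxy -> exists z (Rxz & Rzy)).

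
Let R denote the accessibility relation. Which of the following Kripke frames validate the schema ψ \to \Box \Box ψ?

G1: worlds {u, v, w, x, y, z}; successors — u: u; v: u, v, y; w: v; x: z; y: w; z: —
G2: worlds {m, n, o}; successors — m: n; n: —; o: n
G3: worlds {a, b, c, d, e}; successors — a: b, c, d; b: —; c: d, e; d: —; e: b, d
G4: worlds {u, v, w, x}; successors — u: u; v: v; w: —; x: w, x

The schema corresponds to a generalized confluence (Geach) condition: \forall x \forall z (x R^2 z \to \exists w (x = w \wedge z = w)).
G1: fails — vR²u but v ≠ u.
G2: condition met.
G3: fails — aR²d but a ≠ d.
G4: fails — xR²w but x ≠ w.
Valid on: G2.

G2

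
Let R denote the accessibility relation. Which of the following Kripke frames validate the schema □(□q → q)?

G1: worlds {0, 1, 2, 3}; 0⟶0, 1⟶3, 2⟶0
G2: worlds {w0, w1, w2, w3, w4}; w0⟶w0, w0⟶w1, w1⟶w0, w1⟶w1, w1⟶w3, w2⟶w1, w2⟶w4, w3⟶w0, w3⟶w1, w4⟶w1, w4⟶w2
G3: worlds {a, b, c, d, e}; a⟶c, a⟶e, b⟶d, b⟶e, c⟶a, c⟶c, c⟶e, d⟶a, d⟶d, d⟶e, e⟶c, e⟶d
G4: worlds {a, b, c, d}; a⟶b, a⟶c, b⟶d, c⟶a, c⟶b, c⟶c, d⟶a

This is the axiom for shift-reflexivity; its first-order frame correspondent is ∀x ∀y (Rxy → Ryy).
G1: fails — R13 but not R33.
G2: fails — Rw2w4 but not Rw4w4.
G3: fails — Rde but not Ree.
G4: fails — Rab but not Rbb.
Valid on no frame.

none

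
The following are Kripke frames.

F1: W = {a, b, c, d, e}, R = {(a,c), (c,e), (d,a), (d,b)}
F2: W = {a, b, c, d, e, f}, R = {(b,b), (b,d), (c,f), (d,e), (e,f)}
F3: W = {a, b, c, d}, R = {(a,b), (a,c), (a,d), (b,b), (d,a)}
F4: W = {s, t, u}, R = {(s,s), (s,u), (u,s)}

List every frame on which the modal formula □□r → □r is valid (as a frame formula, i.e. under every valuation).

F4

Frame correspondent (Sahlqvist): ∀x ∀y (Rxy → ∃z (Rxz ∧ Rzy)) — i.e. density.
F1: fails — Rdb but no z with Rdz and Rzb.
F2: fails — Rcf but no z with Rcz and Rzf.
F3: fails — Rac but no z with Raz and Rzc.
F4: ✓.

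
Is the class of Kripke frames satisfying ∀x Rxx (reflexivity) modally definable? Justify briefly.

Yes: it is reflexivity, defined by the T schema □p → p.
Suppose □p→p is valid. At any x set V(p)={w : Rxw}. Then □p holds at x, so p holds at x, i.e. Rxx.

Definable; □p → p defines it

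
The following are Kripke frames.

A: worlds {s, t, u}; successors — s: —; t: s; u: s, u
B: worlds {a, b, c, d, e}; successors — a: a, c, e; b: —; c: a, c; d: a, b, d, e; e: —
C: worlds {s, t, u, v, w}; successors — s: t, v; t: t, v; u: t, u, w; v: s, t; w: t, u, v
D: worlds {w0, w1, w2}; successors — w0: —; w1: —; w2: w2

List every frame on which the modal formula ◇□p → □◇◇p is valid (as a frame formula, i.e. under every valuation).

C, D

This is the axiom for a generalized confluence (Geach) condition; its first-order frame correspondent is ∀x ∀y ∀z ((xRy ∧ xRz) → ∃w (yRw ∧ zR²w)).
A: fails — tRs, tRs but no w with sRw and sR²w.
B: fails — aRa, aRe but no w with aRw and eR²w.
C: condition met.
D: condition met.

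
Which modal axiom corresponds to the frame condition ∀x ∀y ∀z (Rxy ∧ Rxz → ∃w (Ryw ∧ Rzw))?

◇□ψ → □◇ψ

This is convergence; the standard corresponding axiom is .2: ◇□ψ → □◇ψ.
Suppose ◇□ψ→□◇ψ is valid. Take Rxy, Rxz and set V(ψ)={w : Ryw}. Then □ψ at y so ◇□ψ at x, so □◇ψ at x, so ◇ψ at z, giving w with Rzw and Ryw.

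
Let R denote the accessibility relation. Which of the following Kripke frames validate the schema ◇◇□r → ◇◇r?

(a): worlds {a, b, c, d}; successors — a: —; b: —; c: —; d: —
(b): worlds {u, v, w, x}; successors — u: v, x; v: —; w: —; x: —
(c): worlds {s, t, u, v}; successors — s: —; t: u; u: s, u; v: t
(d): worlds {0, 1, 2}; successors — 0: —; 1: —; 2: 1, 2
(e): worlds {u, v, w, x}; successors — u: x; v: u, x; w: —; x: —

This is the axiom for a generalized confluence (Geach) condition; its first-order frame correspondent is ∀x ∀y (xR²y → ∃w (yRw ∧ xR²w)).
(a): satisfies the condition.
(b): satisfies the condition.
(c): fails — tR²s but no w with sRw and tR²w.
(d): fails — 2R²1 but no w with 1Rw and 2R²w.
(e): fails — vR²x but no t with xRt and vR²t.
Valid on: (a), (b).

(a), (b)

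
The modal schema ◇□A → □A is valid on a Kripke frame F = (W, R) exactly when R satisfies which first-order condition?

The Euclidean property

This is a form of the 5 axiom.
It corresponds to the Euclidean property: ∀x ∀y ∀z (Rxy ∧ Rxz → Ryz).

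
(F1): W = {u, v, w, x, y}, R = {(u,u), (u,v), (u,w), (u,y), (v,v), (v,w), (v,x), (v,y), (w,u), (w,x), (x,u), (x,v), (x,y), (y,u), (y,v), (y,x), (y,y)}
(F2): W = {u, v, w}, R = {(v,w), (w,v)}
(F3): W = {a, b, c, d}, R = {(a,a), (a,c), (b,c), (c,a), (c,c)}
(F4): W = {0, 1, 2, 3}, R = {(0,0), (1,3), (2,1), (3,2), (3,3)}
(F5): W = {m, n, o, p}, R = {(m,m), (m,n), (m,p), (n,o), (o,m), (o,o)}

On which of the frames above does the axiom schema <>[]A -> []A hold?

(F3)

The schema corresponds to the Euclidean property: forall x forall y forall z (Rxy & Rxz -> Ryz).
(F1): fails — Ruv and Ruu but not Rvu.
(F2): fails — Rvw and Rvw but not Rww.
(F3): satisfies the condition.
(F4): fails — R21 and R21 but not R11.
(F5): fails — Rmn and Rmm but not Rnm.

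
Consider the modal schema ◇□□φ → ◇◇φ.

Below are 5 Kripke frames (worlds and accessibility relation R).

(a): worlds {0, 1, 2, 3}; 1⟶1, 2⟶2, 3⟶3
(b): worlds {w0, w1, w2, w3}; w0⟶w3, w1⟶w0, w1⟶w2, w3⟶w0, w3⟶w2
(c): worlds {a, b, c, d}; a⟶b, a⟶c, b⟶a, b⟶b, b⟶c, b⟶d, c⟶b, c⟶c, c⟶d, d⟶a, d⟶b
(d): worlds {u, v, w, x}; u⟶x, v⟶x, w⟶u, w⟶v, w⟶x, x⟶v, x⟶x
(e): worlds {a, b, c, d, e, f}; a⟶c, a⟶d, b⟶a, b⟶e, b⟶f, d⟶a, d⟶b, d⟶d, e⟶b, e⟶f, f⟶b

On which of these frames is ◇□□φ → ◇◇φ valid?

The schema corresponds to a generalized confluence (Geach) condition: ∀x ∀y (xRy → ∃w (yR²w ∧ xR²w)).
(a): satisfies the condition.
(b): fails — w0Rw3 but no w with w3R²w and w0R²w.
(c): satisfies the condition.
(d): satisfies the condition.
(e): fails — aRc but no w with cR²w and aR²w.

(a), (c), (d)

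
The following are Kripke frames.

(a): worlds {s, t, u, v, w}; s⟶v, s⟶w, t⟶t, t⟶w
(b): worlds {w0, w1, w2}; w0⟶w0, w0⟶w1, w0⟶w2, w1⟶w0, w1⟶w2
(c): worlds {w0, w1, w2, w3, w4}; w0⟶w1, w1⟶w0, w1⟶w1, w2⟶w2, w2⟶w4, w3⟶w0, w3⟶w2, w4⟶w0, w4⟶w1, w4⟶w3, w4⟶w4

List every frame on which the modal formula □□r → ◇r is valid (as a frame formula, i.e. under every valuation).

This is the axiom for a generalized confluence (Geach) condition; its first-order frame correspondent is ∀x ∃w (xR²w ∧ xRw).
(a): fails — at s but no w* with sR²w* and sRw*.
(b): fails — at w2 but no w with w2R²w and w2Rw.
(c): ✓.

(c)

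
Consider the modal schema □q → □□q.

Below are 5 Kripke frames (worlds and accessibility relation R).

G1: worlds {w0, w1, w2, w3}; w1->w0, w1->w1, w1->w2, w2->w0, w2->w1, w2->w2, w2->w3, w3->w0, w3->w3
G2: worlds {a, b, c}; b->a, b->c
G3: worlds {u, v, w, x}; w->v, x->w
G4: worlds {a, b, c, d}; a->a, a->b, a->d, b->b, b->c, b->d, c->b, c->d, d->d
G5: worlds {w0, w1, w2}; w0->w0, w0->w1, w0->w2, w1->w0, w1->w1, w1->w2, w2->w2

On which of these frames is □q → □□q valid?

The schema corresponds to transitivity: ∀x ∀y ∀z (Rxy ∧ Ryz → Rxz).
G1: fails — Rw1w2 and Rw2w3 but not Rw1w3.
G2: condition met.
G3: fails — Rxw and Rwv but not Rxv.
G4: fails — Rab and Rbc but not Rac.
G5: condition met.

G2, G5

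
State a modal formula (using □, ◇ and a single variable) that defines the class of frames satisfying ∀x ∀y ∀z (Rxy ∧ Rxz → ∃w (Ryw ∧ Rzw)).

A defining formula is ◇□q → □◇q (the .2 axiom).
Suppose ◇□q→□◇q is valid. Take Rxy, Rxz and set V(q)={w : Ryw}. Then □q at y so ◇□q at x, so □◇q at x, so ◇q at z, giving w with Rzw and Ryw.

◇□q → □◇q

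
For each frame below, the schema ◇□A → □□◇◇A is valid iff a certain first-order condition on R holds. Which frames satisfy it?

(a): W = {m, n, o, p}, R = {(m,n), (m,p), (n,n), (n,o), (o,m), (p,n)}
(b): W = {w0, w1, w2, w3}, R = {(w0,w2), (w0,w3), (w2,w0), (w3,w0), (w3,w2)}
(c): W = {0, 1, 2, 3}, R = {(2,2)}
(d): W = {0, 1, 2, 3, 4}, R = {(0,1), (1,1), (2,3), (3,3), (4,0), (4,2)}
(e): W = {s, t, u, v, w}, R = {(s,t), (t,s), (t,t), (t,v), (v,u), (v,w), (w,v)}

(c)

This is the axiom for a generalized confluence (Geach) condition; its first-order frame correspondent is ∀x ∀y ∀z ((xRy ∧ xR²z) → ∃w (yRw ∧ zR²w)).
(a): fails — nRo, nR²m but no w with oRw and mR²w.
(b): fails — w0Rw2, w0R²w2 but no w with w2Rw and w2R²w.
(c): holds.
(d): fails — 4R0, 4R²3 but no w with 0Rw and 3R²w.
(e): fails — tRs, tR²u but no w* with sRw* and uR²w*.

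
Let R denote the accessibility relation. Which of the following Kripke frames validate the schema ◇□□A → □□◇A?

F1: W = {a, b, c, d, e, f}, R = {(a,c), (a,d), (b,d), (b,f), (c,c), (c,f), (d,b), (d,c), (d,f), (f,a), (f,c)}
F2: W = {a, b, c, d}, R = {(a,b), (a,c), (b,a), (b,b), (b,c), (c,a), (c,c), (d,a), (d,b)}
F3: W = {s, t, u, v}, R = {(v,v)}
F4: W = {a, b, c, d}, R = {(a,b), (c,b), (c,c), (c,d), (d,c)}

F1, F2, F3

The schema corresponds to a generalized confluence (Geach) condition: ∀x ∀y ∀z ((xRy ∧ xR²z) → ∃w (yR²w ∧ zRw)).
F1: satisfies the condition.
F2: satisfies the condition.
F3: satisfies the condition.
F4: fails — cRb, cR²b but no w with bR²w and bRw.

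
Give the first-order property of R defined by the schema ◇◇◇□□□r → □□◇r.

This is a Sahlqvist (Geach-type) schema ◇^3□^3r → □^2◇^1r.
Minimal-valuation argument: fix x; take any y with xR^3y and any z with xR^2z. Set V(r) to the set of worlds R-reachable from y in exactly 3 steps. Then □^3r holds at y, so the antecedent holds at x; validity forces ◇^1r at z, giving a w with zR^1w and yR^3w.
First-order correspondent: ∀x ∀y ∀z ((xR³y ∧ xR²z) → ∃w (yR³w ∧ zRw)).

∀x ∀y ∀z ((xR³y ∧ xR²z) → ∃w (yR³w ∧ zRw))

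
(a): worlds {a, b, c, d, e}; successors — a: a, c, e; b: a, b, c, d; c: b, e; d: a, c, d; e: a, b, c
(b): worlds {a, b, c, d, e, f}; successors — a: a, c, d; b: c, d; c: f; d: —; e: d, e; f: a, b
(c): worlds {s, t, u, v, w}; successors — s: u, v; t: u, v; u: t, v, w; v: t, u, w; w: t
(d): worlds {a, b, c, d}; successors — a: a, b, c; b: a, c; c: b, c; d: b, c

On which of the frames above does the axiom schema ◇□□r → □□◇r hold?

Frame correspondent (Sahlqvist): ∀x ∀y ∀z ((xRy ∧ xR²z) → ∃w (yR²w ∧ zRw)) — i.e. a generalized confluence (Geach) condition.
(a): satisfies the condition.
(b): fails — aRa, aR²d but no w with aR²w and dRw.
(c): fails — uRw, uR²w but no w* with wR²w* and wRw*.
(d): satisfies the condition.

(a), (d)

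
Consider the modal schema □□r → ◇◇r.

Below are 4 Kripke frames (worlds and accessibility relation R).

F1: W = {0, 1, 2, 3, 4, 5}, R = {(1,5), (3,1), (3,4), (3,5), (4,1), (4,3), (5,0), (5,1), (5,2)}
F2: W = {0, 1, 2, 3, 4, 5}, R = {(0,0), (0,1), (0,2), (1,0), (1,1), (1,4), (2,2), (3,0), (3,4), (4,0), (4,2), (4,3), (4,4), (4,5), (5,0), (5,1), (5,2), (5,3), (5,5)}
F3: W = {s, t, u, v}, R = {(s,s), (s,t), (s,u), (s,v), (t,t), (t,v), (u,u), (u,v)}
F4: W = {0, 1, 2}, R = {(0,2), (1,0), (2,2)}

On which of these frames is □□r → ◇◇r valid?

F2, F4

This is the axiom for a generalized confluence (Geach) condition; its first-order frame correspondent is ∀x ∃w (xR²w ∧ xR²w).
F1: fails — at 0 but no w with 0R²w and 0R²w.
F2: holds.
F3: fails — at v but no w with vR²w and vR²w.
F4: holds.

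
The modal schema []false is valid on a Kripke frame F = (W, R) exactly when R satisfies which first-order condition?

□⊥ is valid iff no world has any successor (otherwise □⊥ fails at any world with one).

emptiness of R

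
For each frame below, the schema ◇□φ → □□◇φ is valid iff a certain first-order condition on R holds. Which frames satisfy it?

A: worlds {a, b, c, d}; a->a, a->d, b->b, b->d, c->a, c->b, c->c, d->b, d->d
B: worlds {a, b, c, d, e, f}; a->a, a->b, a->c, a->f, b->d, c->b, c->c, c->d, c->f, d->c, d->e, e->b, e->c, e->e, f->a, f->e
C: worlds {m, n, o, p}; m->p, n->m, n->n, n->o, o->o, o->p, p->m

A

This is the axiom for a generalized confluence (Geach) condition; its first-order frame correspondent is ∀x ∀y ∀z ((xRy ∧ xR²z) → ∃w (yRw ∧ zRw)).
A: condition met.
B: fails — aRa, aR²b but no w with aRw and bRw.
C: fails — mRp, mR²m but no w with pRw and mRw.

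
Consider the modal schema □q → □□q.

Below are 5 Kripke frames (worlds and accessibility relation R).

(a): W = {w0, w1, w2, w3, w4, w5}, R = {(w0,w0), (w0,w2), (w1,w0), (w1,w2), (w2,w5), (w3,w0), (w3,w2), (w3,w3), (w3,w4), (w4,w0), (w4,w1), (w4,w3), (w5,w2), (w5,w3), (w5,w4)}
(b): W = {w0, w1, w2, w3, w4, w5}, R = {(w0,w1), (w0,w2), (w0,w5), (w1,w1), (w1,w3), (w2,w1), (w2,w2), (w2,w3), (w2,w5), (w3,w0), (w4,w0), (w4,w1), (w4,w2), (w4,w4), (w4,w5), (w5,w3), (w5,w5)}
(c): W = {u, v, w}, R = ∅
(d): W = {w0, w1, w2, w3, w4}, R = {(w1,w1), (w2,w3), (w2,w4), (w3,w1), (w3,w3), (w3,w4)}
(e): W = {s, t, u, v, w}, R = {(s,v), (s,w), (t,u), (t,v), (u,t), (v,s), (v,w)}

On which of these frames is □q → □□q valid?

(c)

Frame correspondent (Sahlqvist): ∀x ∀y ∀z (Rxy ∧ Ryz → Rxz) — i.e. transitivity.
(a): fails — Rw1w2 and Rw2w5 but not Rw1w5.
(b): fails — Rw1w3 and Rw3w0 but not Rw1w0.
(c): satisfies the condition.
(d): fails — Rw2w3 and Rw3w1 but not Rw2w1.
(e): fails — Rtv and Rvw but not Rtw.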